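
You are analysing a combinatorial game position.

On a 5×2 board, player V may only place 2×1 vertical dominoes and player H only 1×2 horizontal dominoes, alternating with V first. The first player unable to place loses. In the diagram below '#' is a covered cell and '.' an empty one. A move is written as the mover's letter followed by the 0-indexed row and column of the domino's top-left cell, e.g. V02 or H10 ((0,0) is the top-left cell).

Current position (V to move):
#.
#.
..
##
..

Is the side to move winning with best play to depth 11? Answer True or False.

V winning at [#./#./../##/..]: False

ply 1, V at #./#./../##/.. | V01=-1→##/##/../##/..*; V11=-1→#./##/.#/##/..
ply 2, H at ##/##/../##/.. | H20=+1→##/##/##/##/..*; H40=+1→##/##/../##/##
ply 3: ##/##/##/##/.. is terminal -1 (V); from #./#./../##/.. depth 11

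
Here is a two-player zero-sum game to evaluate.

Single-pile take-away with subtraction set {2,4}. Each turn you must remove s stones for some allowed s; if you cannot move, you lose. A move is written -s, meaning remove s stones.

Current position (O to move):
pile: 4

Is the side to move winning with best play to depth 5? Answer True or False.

O winning at [4]: True

p1 O@[4]: -2[2]-1 -4[0]+1*
p2 X@[0] terminal -1; root [4] d5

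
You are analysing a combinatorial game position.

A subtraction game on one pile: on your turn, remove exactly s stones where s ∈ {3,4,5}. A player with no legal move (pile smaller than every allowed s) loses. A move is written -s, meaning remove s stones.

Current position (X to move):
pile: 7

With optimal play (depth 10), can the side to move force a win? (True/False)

p1 X@[7]: -3[4]-1 -4[3]-1 -5[2]+1*
p2 O@[2] terminal -1; root [7] d10

X winning at [7]: True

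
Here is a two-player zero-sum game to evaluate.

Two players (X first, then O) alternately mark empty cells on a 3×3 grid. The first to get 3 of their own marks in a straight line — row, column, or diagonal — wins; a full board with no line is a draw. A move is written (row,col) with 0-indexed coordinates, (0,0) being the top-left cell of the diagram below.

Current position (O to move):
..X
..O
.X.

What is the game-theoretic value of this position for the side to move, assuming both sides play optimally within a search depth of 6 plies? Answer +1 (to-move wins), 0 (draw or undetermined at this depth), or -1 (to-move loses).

value(..X/..O/.X., O) = 0

[..X/..O/.X.] O move#1: (0,0):-1/O.X/..O/.X., (0,1):-1/.OX/..O/.X., (1,0):-1/..X/O.O/.X., (1,1):+0/..X/.OO/.X.*, (2,0):-1/..X/..O/OX., (2,2):-1/..X/..O/.XO
[..X/.OO/.X.] X move#2: (0,0):-1/X.X/.OO/.X., (0,1):-1/.XX/.OO/.X., (1,0):+0/..X/XOO/.X.*, (2,0):-1/..X/.OO/XX., (2,2):-1/..X/.OO/.XX
[..X/XOO/.X.] O move#3: (0,0):+0/O.X/XOO/.X.*, (0,1):-1/.OX/XOO/.X., (2,0):+0/..X/XOO/OX., (2,2):-1/..X/XOO/.XO
[O.X/XOO/.X.] X move#4: (0,1):-1/OXX/XOO/.X., (2,0):-1/O.X/XOO/XX., (2,2):+0/O.X/XOO/.XX*
[O.X/XOO/.XX] O move#5: (0,1):-1/OOX/XOO/.XX, (2,0):+0/O.X/XOO/OXX*
[O.X/XOO/OXX] X move#6: (0,1):+0/OXX/XOO/OXX*
[OXX/XOO/OXX] end (terminal +0, O#7); searched ..X/..O/.X. to 6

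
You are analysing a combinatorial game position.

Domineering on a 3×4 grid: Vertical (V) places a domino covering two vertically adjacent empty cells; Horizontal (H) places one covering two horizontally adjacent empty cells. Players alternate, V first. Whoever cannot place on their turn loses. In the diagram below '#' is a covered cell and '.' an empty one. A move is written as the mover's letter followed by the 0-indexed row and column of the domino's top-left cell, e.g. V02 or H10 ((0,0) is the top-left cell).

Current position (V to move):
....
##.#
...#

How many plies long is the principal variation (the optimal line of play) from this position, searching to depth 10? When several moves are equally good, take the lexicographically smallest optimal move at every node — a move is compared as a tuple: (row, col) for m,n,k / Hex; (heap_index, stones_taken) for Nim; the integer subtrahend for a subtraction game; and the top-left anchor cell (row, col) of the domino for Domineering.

ply 1, V at ..../##.#/...# | V02=-1→..#./####/...#*; V12=-1→..../####/..##
ply 2, H at ..#./####/...# | H00=+1→###./####/...#*; H20=+1→..#./####/##.#; H21=+1→..#./####/.###
ply 3: ###./####/...# is terminal -1 (V); from ..../##.#/...# depth 10

PV length from [..../##.#/...#]: 2 plies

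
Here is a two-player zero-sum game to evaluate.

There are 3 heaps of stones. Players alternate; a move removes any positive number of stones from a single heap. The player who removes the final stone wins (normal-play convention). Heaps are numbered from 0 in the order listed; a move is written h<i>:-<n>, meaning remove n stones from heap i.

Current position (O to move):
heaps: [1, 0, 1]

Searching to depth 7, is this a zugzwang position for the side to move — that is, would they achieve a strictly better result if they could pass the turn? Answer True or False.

[(1,0,1)] O move#1: h0:-1:-1/(0,0,1)*, h2:-1:-1/(1,0,0)
[(0,0,1)] X move#2: h2:-1:+1/(0,0,0)*
[(0,0,0)] end (terminal -1, O#3); searched (1,0,1) to 7
pass branch (X moves first from the same position):
  | [(1,0,1)] X move#1: h0:-1:-1/(0,0,1)*, h2:-1:-1/(1,0,0)
  | [(0,0,1)] O move#2: h2:-1:+1/(0,0,0)*
  | [(0,0,0)] end (terminal -1, X#3); searched (1,0,1) to 7
O moving scores -1; O passing scores +1

zugzwang((1,0,1), O) = True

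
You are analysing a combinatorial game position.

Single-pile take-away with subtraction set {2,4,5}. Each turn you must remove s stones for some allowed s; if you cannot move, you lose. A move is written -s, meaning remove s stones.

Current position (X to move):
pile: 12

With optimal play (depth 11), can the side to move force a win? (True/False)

X winning at [12]: True

[12] X move#1: -2:-1/10, -4:+1/8*, -5:+1/7
[8] O move#2: -2:-1/6*, -4:-1/4, -5:-1/3
[6] X move#3: -2:-1/4, -4:-1/2, -5:+1/1*
[1] end (terminal -1, O#4); searched 12 to 11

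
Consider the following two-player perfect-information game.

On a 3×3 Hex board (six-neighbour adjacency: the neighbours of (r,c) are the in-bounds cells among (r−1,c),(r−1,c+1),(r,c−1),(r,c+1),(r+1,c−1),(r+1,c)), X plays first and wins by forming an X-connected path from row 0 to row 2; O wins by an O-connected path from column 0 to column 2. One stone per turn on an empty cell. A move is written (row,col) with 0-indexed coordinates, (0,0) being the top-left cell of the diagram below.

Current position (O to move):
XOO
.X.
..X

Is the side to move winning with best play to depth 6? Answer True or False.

O winning at [XOO/.X./..X]: True

ply 1, O at XOO/.X./..X | (1,0)=+1→XOO/OX./..X*; (1,2)=-1→XOO/.XO/..X; (2,0)=-1→XOO/.X./O.X; (2,1)=-1→XOO/.X./.OX
ply 2: XOO/OX./..X is terminal -1 (X); from XOO/.X./..X depth 6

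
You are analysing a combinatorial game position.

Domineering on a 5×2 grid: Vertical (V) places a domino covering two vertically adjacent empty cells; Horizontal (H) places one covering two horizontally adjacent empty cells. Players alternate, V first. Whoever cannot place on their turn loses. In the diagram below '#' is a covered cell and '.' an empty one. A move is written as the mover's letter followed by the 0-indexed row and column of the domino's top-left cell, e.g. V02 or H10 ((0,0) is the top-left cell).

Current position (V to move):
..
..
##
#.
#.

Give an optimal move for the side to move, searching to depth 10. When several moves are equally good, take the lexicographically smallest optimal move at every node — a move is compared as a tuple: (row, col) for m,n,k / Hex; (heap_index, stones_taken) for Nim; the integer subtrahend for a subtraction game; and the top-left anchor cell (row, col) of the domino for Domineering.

p1 V@[../../##/#./#.]: V00[#./#./##/#./#.]+1* V01[.#/.#/##/#./#.]+1 V31[../../##/##/##]-1
p2 H@[#./#./##/#./#.] terminal -1; root [../../##/#./#.] d10

V's best at [../../##/#./#.]: V00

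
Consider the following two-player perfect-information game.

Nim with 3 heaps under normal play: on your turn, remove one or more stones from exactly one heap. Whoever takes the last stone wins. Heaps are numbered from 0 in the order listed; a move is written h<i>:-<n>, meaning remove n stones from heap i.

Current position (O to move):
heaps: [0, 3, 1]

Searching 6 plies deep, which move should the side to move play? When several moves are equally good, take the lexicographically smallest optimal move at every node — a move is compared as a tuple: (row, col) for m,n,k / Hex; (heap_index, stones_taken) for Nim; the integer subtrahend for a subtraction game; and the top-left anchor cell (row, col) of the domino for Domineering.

O's best at [(0,3,1)]: h1:-2

p1 O@[(0,3,1)]: h1:-1[(0,2,1)]-1 h1:-2[(0,1,1)]+1* h1:-3[(0,0,1)]-1 h2:-1[(0,3,0)]-1
p2 X@[(0,1,1)]: h1:-1[(0,0,1)]-1* h2:-1[(0,1,0)]-1
p3 O@[(0,0,1)]: h2:-1[(0,0,0)]+1*
p4 X@[(0,0,0)] terminal -1; root [(0,3,1)] d6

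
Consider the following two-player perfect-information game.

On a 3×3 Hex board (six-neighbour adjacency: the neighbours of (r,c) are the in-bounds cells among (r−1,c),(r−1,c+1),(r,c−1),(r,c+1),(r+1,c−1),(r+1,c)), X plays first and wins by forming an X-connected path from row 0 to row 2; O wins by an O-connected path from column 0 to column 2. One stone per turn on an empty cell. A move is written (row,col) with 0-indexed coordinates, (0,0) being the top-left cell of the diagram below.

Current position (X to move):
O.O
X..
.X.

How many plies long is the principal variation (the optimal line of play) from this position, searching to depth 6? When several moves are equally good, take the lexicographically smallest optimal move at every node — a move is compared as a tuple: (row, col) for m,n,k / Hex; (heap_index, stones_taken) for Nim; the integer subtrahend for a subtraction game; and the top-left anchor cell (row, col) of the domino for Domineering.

PV length from [O.O/X../.X.]: 3 plies

p1 X@[O.O/X../.X.]: (0,1)[OXO/X../.X.]+1* (1,1)[O.O/XX./.X.]-1 (1,2)[O.O/X.X/.X.]-1 (2,0)[O.O/X../XX.]-1 (2,2)[O.O/X../.XX]-1
p2 O@[OXO/X../.X.]: (1,1)[OXO/XO./.X.]-1* (1,2)[OXO/X.O/.X.]-1 (2,0)[OXO/X../OX.]-1 (2,2)[OXO/X../.XO]-1
p3 X@[OXO/XO./.X.]: (1,2)[OXO/XOX/.X.]-1 (2,0)[OXO/XO./XX.]+1* (2,2)[OXO/XO./.XX]-1
p4 O@[OXO/XO./XX.] terminal -1; root [O.O/X../.X.] d6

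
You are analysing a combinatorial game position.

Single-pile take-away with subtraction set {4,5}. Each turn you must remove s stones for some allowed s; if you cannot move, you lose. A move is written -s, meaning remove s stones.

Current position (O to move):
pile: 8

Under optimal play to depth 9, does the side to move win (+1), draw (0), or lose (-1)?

ply 1, O at 8 | -4=-1→4; -5=+1→3*
ply 2: 3 is terminal -1 (X); from 8 depth 9

value(8, O) = +1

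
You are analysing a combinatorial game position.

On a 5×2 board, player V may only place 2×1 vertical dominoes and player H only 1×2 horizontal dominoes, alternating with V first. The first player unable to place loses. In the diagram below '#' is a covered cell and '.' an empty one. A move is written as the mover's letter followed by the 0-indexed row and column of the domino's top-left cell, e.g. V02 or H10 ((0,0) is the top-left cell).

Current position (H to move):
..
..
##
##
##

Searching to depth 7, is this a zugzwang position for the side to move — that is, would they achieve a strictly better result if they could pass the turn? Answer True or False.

zugzwang(../../##/##/##, H) = False

p1 H@[../../##/##/##]: H00[##/../##/##/##]+1* H10[../##/##/##/##]+1
p2 V@[##/../##/##/##] terminal -1; root [../../##/##/##] d7
suppose H passes — search the same position with V to move:
pass> p1 V@[../../##/##/##]: V00[#./#./##/##/##]+1* V01[.#/.#/##/##/##]+1
pass> p2 H@[#./#./##/##/##] terminal -1; root [../../##/##/##] d7
for H: play +1, pass -1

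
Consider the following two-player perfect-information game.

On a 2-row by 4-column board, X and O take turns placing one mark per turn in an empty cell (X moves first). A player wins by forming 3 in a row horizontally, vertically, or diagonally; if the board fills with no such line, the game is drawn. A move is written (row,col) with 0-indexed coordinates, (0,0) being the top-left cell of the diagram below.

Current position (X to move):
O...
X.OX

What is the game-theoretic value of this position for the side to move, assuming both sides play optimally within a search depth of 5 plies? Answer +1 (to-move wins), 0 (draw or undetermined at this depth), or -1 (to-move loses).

value(O.../X.OX, X) = 0

p1 X@[O.../X.OX]: (0,1)[OX../X.OX]+0* (0,2)[O.X./X.OX]+0 (0,3)[O..X/X.OX]+0 (1,1)[O.../XXOX]+0
p2 O@[OX../X.OX]: (0,2)[OXO./X.OX]+0* (0,3)[OX.O/X.OX]+0 (1,1)[OX../XOOX]+0
p3 X@[OXO./X.OX]: (0,3)[OXOX/X.OX]+0* (1,1)[OXO./XXOX]+0
p4 O@[OXOX/X.OX]: (1,1)[OXOX/XOOX]+0*
p5 X@[OXOX/XOOX] terminal +0; root [O.../X.OX] d5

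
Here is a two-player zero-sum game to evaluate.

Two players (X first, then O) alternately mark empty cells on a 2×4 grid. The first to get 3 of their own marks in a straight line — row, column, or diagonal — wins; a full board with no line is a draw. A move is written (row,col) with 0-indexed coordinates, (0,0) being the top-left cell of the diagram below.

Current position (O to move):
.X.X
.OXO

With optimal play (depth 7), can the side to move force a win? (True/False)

ply 1, O at .X.X/.OXO | (0,0)=-1→OX.X/.OXO; (0,2)=+0→.XOX/.OXO*; (1,0)=-1→.X.X/OOXO
ply 2, X at .XOX/.OXO | (0,0)=+0→XXOX/.OXO*; (1,0)=+0→.XOX/XOXO
ply 3, O at XXOX/.OXO | (1,0)=+0→XXOX/OOXO*
ply 4: XXOX/OOXO is terminal +0 (X); from .X.X/.OXO depth 7

O winning at [.X.X/.OXO]: False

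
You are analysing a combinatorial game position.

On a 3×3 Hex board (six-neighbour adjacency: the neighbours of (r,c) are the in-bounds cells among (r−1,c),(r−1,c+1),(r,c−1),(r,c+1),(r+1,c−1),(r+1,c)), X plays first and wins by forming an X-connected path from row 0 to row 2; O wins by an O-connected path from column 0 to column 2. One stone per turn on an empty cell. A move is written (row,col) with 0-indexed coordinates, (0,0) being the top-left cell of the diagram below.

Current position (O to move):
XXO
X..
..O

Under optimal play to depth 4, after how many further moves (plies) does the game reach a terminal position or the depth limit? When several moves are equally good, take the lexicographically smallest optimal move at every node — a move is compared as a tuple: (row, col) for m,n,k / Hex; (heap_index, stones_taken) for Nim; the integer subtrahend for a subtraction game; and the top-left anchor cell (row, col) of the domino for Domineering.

PV length from [XXO/X../..O]: 3 plies

[XXO/X../..O] O move#1: (1,1):-1/XXO/XO./..O, (1,2):-1/XXO/X.O/..O, (2,0):+1/XXO/X../O.O*, (2,1):-1/XXO/X../.OO
[XXO/X../O.O] X move#2: (1,1):-1/XXO/XX./O.O*, (1,2):-1/XXO/X.X/O.O, (2,1):-1/XXO/X../OXO
[XXO/XX./O.O] O move#3: (1,2):-1/XXO/XXO/O.O, (2,1):+1/XXO/XX./OOO*
[XXO/XX./OOO] end (terminal -1, X#4); searched XXO/X../..O to 4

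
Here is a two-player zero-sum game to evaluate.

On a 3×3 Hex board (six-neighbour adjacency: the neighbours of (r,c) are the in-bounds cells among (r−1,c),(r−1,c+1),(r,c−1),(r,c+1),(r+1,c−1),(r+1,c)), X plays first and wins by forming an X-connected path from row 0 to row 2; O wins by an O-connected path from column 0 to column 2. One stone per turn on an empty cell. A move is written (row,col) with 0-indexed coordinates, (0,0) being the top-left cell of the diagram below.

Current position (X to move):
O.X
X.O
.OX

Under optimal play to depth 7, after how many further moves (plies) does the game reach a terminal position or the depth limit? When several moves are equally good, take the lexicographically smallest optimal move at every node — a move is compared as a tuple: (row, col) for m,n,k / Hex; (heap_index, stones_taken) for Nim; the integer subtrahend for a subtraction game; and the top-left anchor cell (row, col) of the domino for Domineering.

PV length from [O.X/X.O/.OX]: 3 plies

[O.X/X.O/.OX] X move#1: (0,1):-1/OXX/X.O/.OX, (1,1):-1/O.X/XXO/.OX, (2,0):+1/O.X/X.O/XOX*
[O.X/X.O/XOX] O move#2: (0,1):-1/OOX/X.O/XOX*, (1,1):-1/O.X/XOO/XOX
[OOX/X.O/XOX] X move#3: (1,1):+1/OOX/XXO/XOX*
[OOX/XXO/XOX] end (terminal -1, O#4); searched O.X/X.O/.OX to 7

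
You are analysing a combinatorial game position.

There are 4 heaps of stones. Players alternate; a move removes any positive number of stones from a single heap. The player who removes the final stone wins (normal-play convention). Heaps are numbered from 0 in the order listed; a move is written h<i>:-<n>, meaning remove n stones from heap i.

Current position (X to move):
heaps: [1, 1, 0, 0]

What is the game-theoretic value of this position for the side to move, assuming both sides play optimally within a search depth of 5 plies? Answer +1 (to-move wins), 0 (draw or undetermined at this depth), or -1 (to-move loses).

ply 1, X at (1,1,0,0) | h0:-1=-1→(0,1,0,0)*; h1:-1=-1→(1,0,0,0)
ply 2, O at (0,1,0,0) | h1:-1=+1→(0,0,0,0)*
ply 3: (0,0,0,0) is terminal -1 (X); from (1,1,0,0) depth 5

value((1,1,0,0), X) = -1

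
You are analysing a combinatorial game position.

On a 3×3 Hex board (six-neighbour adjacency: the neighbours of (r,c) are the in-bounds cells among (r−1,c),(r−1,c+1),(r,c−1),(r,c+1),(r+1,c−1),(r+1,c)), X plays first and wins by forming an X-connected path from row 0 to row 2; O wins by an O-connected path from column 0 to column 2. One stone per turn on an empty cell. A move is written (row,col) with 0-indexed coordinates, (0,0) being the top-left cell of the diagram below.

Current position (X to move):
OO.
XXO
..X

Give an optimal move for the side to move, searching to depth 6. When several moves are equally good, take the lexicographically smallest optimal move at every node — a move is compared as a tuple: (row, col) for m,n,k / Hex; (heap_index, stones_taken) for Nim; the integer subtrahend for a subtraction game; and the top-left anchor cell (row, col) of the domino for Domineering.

ply 1, X at OO./XXO/..X | (0,2)=+1→OOX/XXO/..X*; (2,0)=-1→OO./XXO/X.X; (2,1)=-1→OO./XXO/.XX
ply 2, O at OOX/XXO/..X | (2,0)=-1→OOX/XXO/O.X*; (2,1)=-1→OOX/XXO/.OX
ply 3, X at OOX/XXO/O.X | (2,1)=+1→OOX/XXO/OXX*
ply 4: OOX/XXO/OXX is terminal -1 (O); from OO./XXO/..X depth 6

X's best at [OO./XXO/..X]: (0,2)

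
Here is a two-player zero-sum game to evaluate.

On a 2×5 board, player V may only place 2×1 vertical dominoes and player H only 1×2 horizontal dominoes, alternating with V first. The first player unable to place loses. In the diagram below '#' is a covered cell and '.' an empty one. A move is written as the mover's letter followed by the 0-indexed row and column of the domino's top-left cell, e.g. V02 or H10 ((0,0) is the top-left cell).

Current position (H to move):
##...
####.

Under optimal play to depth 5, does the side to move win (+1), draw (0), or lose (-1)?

ply 1, H at ##.../####. | H02=-1→####./####.; H03=+1→##.##/####.*
ply 2: ##.##/####. is terminal -1 (V); from ##.../####. depth 5

value(##.../####., H) = +1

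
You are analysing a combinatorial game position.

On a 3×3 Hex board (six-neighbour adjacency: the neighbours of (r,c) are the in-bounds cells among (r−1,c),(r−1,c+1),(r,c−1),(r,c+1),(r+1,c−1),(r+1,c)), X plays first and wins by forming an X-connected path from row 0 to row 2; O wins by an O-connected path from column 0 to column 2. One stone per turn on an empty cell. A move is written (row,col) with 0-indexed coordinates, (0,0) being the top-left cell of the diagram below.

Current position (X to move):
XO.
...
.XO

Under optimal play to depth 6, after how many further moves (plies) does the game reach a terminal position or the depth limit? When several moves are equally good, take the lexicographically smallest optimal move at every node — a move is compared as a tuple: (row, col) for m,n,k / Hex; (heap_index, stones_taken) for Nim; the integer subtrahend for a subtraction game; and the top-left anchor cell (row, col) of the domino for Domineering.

PV length from [XO./.../.XO]: 3 plies

[XO./.../.XO] X move#1: (0,2):+1/XOX/.../.XO*, (1,0):+1/XO./X../.XO, (1,1):+1/XO./.X./.XO, (1,2):+1/XO./..X/.XO, (2,0):+1/XO./.../XXO
[XOX/.../.XO] O move#2: (1,0):-1/XOX/O../.XO*, (1,1):-1/XOX/.O./.XO, (1,2):-1/XOX/..O/.XO, (2,0):-1/XOX/.../OXO
[XOX/O../.XO] X move#3: (1,1):+1/XOX/OX./.XO*, (1,2):+1/XOX/O.X/.XO, (2,0):+1/XOX/O../XXO
[XOX/OX./.XO] end (terminal -1, O#4); searched XO./.../.XO to 6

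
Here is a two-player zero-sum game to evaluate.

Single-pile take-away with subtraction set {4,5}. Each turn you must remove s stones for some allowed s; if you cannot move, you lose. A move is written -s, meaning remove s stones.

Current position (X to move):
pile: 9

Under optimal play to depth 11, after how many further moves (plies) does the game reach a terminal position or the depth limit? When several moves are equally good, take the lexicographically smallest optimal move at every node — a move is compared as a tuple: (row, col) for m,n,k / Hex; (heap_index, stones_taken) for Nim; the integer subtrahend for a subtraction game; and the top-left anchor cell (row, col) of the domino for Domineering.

ply 1, X at 9 | -4=-1→5*; -5=-1→4
ply 2, O at 5 | -4=+1→1*; -5=+1→0
ply 3: 1 is terminal -1 (X); from 9 depth 11

PV length from [9]: 2 plies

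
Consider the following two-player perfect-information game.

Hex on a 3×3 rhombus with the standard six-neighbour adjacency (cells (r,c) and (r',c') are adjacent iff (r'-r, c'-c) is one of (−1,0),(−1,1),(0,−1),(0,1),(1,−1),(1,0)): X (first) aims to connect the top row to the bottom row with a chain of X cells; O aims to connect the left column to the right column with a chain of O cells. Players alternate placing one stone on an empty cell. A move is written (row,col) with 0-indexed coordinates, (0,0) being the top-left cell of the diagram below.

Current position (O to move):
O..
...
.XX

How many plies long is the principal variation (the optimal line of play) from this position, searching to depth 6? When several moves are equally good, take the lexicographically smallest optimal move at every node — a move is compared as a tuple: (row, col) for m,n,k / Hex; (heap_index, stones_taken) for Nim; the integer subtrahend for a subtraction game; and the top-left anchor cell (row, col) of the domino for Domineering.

ply 1, O at O../.../.XX | (0,1)=-1→OO./.../.XX; (0,2)=+1→O.O/.../.XX*; (1,0)=-1→O../O../.XX; (1,1)=+1→O../.O./.XX; (1,2)=-1→O../..O/.XX; (2,0)=-1→O../.../OXX
ply 2, X at O.O/.../.XX | (0,1)=-1→OXO/.../.XX*; (1,0)=-1→O.O/X../.XX; (1,1)=-1→O.O/.X./.XX; (1,2)=-1→O.O/..X/.XX; (2,0)=-1→O.O/.../XXX
ply 3, O at OXO/.../.XX | (1,0)=-1→OXO/O../.XX; (1,1)=+1→OXO/.O./.XX*; (1,2)=-1→OXO/..O/.XX; (2,0)=-1→OXO/.../OXX
ply 4, X at OXO/.O./.XX | (1,0)=-1→OXO/XO./.XX*; (1,2)=-1→OXO/.OX/.XX; (2,0)=-1→OXO/.O./XXX
ply 5, O at OXO/XO./.XX | (1,2)=-1→OXO/XOO/.XX; (2,0)=+1→OXO/XO./OXX*
ply 6: OXO/XO./OXX is terminal -1 (X); from O../.../.XX depth 6

PV length from [O../.../.XX]: 5 plies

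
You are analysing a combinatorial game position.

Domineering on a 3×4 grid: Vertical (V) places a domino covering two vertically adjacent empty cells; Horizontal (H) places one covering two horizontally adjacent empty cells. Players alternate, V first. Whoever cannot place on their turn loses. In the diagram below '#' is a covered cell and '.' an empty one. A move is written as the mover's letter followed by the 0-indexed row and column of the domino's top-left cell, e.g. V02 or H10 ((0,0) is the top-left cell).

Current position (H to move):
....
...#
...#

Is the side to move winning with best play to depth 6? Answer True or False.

H winning at [..../...#/...#]: True

[..../...#/...#] H move#1: H00:-1/##../...#/...#, H01:-1/.##./...#/...#, H02:-1/..##/...#/...#, H10:+1/..../##.#/...#*, H11:+1/..../.###/...#, H20:-1/..../...#/##.#, H21:-1/..../...#/.###
[..../##.#/...#] V move#2: V02:-1/..#./####/...#*, V12:-1/..../####/..##
[..#./####/...#] H move#3: H00:+1/###./####/...#*, H20:+1/..#./####/##.#, H21:+1/..#./####/.###
[###./####/...#] end (terminal -1, V#4); searched ..../...#/...# to 6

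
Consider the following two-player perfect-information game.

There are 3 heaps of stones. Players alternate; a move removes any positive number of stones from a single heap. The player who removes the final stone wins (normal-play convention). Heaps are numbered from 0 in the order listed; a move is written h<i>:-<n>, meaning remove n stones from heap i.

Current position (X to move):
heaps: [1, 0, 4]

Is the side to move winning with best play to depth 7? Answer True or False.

X winning at [(1,0,4)]: True

[(1,0,4)] X move#1: h0:-1:-1/(0,0,4), h2:-1:-1/(1,0,3), h2:-2:-1/(1,0,2), h2:-3:+1/(1,0,1)*, h2:-4:-1/(1,0,0)
[(1,0,1)] O move#2: h0:-1:-1/(0,0,1)*, h2:-1:-1/(1,0,0)
[(0,0,1)] X move#3: h2:-1:+1/(0,0,0)*
[(0,0,0)] end (terminal -1, O#4); searched (1,0,4) to 7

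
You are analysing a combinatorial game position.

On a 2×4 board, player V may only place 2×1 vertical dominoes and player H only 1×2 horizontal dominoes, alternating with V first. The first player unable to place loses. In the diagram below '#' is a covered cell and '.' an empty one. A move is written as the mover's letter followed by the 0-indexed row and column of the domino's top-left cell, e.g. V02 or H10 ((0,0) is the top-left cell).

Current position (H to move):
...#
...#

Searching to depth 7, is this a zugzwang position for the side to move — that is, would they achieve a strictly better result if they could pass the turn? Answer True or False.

p1 H@[...#/...#]: H00[##.#/...#]+1* H01[.###/...#]+1 H10[...#/##.#]+1 H11[...#/.###]+1
p2 V@[##.#/...#]: V02[####/..##]-1*
p3 H@[####/..##]: H10[####/####]+1*
p4 V@[####/####] terminal -1; root [...#/...#] d7
suppose H passes — search the same position with V to move:
pass> p1 V@[...#/...#]: V00[#..#/#..#]-1 V01[.#.#/.#.#]+1* V02[..##/..##]-1
pass> p2 H@[.#.#/.#.#] terminal -1; root [...#/...#] d7
for H: play +1, pass -1

zugzwang(...#/...#, H) = False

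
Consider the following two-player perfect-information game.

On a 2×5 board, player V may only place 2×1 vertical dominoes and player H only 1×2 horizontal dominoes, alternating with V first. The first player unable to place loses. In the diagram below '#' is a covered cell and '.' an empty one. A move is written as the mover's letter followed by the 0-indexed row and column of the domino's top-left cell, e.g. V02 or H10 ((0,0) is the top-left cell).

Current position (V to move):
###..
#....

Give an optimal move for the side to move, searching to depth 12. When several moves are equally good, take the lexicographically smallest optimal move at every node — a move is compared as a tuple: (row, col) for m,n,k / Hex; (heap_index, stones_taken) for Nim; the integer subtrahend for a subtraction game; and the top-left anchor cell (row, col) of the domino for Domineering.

p1 V@[###../#....]: V03[####./#..#.]+1* V04[###.#/#...#]-1
p2 H@[####./#..#.]: H11[####./####.]-1*
p3 V@[####./####.]: V04[#####/#####]+1*
p4 H@[#####/#####] terminal -1; root [###../#....] d12

V's best at [###../#....]: V03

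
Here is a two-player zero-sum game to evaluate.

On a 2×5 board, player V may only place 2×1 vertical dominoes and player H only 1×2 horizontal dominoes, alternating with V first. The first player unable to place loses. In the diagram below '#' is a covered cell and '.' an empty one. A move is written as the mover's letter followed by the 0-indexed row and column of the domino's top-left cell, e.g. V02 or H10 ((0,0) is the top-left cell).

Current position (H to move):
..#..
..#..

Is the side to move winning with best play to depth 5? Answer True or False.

[..#../..#..] H move#1: H00:-1/###../..#..*, H03:-1/..###/..#.., H10:-1/..#../###.., H13:-1/..#../..###
[###../..#..] V move#2: V03:+1/####./..##.*, V04:+1/###.#/..#.#
[####./..##.] H move#3: H10:-1/####./####.*
[####./####.] V move#4: V04:+1/#####/#####*
[#####/#####] end (terminal -1, H#5); searched ..#../..#.. to 5

H winning at [..#../..#..]: False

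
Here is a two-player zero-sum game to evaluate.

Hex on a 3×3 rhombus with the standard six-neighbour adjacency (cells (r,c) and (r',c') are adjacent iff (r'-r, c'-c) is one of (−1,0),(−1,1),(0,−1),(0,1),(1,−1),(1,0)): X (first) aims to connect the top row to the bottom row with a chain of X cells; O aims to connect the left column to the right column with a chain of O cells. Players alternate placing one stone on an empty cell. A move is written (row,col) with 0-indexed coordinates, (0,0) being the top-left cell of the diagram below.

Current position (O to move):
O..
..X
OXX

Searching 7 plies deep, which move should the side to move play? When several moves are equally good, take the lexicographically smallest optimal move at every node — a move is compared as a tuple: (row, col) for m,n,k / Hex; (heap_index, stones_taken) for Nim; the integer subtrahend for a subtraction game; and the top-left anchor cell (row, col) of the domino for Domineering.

O's best at [O../..X/OXX]: (0,2)

[O../..X/OXX] O move#1: (0,1):-1/OO./..X/OXX, (0,2):+1/O.O/..X/OXX*, (1,0):-1/O../O.X/OXX, (1,1):-1/O../.OX/OXX
[O.O/..X/OXX] X move#2: (0,1):-1/OXO/..X/OXX*, (1,0):-1/O.O/X.X/OXX, (1,1):-1/O.O/.XX/OXX
[OXO/..X/OXX] O move#3: (1,0):-1/OXO/O.X/OXX, (1,1):+1/OXO/.OX/OXX*
[OXO/.OX/OXX] end (terminal -1, X#4); searched O../..X/OXX to 7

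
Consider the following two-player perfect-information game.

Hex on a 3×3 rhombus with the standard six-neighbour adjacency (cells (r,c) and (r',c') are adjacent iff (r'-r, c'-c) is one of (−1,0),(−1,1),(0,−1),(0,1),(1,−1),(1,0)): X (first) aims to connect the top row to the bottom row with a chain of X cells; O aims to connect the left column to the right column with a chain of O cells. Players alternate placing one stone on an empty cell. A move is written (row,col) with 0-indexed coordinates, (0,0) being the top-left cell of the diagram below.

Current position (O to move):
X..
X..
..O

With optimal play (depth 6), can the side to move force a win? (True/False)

ply 1, O at X../X../..O | (0,1)=-1→XO./X../..O; (0,2)=-1→X.O/X../..O; (1,1)=-1→X../XO./..O; (1,2)=-1→X../X.O/..O; (2,0)=+1→X../X../O.O*; (2,1)=-1→X../X../.OO
ply 2, X at X../X../O.O | (0,1)=-1→XX./X../O.O*; (0,2)=-1→X.X/X../O.O; (1,1)=-1→X../XX./O.O; (1,2)=-1→X../X.X/O.O; (2,1)=-1→X../X../OXO
ply 3, O at XX./X../O.O | (0,2)=+1→XXO/X../O.O*; (1,1)=+1→XX./XO./O.O; (1,2)=+1→XX./X.O/O.O; (2,1)=+1→XX./X../OOO
ply 4, X at XXO/X../O.O | (1,1)=-1→XXO/XX./O.O*; (1,2)=-1→XXO/X.X/O.O; (2,1)=-1→XXO/X../OXO
ply 5, O at XXO/XX./O.O | (1,2)=-1→XXO/XXO/O.O; (2,1)=+1→XXO/XX./OOO*
ply 6: XXO/XX./OOO is terminal -1 (X); from X../X../..O depth 6

O winning at [X../X../..O]: True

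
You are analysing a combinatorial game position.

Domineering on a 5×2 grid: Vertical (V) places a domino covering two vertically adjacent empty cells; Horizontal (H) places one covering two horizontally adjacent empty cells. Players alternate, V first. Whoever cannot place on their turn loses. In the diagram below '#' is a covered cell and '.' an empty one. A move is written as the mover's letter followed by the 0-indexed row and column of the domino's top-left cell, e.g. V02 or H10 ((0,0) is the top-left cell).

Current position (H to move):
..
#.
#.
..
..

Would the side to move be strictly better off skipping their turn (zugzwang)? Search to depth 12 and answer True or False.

p1 H@[../#./#./../..]: H00[##/#./#./../..]-1 H30[../#./#./##/..]+1* H40[../#./#./../##]+1
p2 V@[../#./#./##/..]: V01[.#/##/#./##/..]-1* V11[../##/##/##/..]-1
p3 H@[.#/##/#./##/..]: H40[.#/##/#./##/##]+1*
p4 V@[.#/##/#./##/##] terminal -1; root [../#./#./../..] d12
if H skipped the turn, V would face:
~ p1 V@[../#./#./../..]: V01[.#/##/#./../..]-1 V11[../##/##/../..]-1 V21[../#./##/.#/..]+1* V30[../#./#./#./#.]+1 V31[../#./#./.#/.#]+1
~ p2 H@[../#./##/.#/..]: H00[##/#./##/.#/..]-1* H40[../#./##/.#/##]-1
~ p3 V@[##/#./##/.#/..]: V30[##/#./##/##/#.]+1*
~ p4 H@[##/#./##/##/#.] terminal -1; root [../#./#./../..] d12
compare (H): move=+1 vs pass=-1

zugzwang(../#./#./../.., H) = False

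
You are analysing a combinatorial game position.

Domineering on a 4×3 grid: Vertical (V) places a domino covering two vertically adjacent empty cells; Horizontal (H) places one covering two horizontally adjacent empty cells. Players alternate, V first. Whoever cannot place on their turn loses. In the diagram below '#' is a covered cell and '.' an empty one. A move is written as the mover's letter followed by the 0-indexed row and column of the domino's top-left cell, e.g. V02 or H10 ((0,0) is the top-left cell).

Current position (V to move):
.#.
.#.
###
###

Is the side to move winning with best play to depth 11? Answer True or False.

V winning at [.#./.#./###/###]: True

p1 V@[.#./.#./###/###]: V00[##./##./###/###]+1* V02[.##/.##/###/###]+1
p2 H@[##./##./###/###] terminal -1; root [.#./.#./###/###] d11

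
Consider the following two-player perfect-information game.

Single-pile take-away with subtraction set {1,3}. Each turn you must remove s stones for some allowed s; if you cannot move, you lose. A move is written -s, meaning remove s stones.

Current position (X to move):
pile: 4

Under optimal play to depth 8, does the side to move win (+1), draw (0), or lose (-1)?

[4] X move#1: -1:-1/3*, -3:-1/1
[3] O move#2: -1:+1/2*, -3:+1/0
[2] X move#3: -1:-1/1*
[1] O move#4: -1:+1/0*
[0] end (terminal -1, X#5); searched 4 to 8

value(4, X) = -1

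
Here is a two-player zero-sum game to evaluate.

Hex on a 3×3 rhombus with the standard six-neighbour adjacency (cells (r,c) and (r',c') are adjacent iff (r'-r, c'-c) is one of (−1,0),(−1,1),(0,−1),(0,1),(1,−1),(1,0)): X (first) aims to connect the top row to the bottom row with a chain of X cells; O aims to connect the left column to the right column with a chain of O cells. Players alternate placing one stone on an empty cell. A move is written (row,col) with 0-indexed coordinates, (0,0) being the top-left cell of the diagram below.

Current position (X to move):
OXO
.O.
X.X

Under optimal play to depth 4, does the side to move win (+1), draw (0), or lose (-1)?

[OXO/.O./X.X] X move#1: (1,0):+1/OXO/XO./X.X*, (1,2):-1/OXO/.OX/X.X, (2,1):-1/OXO/.O./XXX
[OXO/XO./X.X] end (terminal -1, O#2); searched OXO/.O./X.X to 4

value(OXO/.O./X.X, X) = +1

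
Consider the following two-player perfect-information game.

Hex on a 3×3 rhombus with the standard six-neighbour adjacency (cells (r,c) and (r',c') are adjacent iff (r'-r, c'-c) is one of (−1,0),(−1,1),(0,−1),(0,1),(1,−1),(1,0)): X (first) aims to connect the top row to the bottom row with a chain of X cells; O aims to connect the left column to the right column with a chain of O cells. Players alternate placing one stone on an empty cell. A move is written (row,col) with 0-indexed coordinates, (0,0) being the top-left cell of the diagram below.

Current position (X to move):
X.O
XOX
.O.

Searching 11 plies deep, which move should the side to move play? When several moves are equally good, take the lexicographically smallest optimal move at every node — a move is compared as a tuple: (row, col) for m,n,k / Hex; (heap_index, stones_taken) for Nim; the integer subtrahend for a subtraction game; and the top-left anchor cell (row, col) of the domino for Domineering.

ply 1, X at X.O/XOX/.O. | (0,1)=-1→XXO/XOX/.O.; (2,0)=+1→X.O/XOX/XO.*; (2,2)=-1→X.O/XOX/.OX
ply 2: X.O/XOX/XO. is terminal -1 (O); from X.O/XOX/.O. depth 11

X's best at [X.O/XOX/.O.]: (2,0)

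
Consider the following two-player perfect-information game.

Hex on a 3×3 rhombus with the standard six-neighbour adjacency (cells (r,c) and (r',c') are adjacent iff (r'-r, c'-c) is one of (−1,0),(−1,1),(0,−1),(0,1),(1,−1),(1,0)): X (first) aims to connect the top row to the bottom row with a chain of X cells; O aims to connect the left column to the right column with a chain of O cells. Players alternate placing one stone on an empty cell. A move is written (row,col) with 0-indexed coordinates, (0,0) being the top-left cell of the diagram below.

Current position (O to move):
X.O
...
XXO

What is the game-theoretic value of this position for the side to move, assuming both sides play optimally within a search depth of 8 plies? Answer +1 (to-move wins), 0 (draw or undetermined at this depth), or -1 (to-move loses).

value(X.O/.../XXO, O) = +1

[X.O/.../XXO] O move#1: (0,1):-1/XOO/.../XXO, (1,0):+1/X.O/O../XXO*, (1,1):-1/X.O/.O./XXO, (1,2):-1/X.O/..O/XXO
[X.O/O../XXO] X move#2: (0,1):-1/XXO/O../XXO*, (1,1):-1/X.O/OX./XXO, (1,2):-1/X.O/O.X/XXO
[XXO/O../XXO] O move#3: (1,1):+1/XXO/OO./XXO*, (1,2):-1/XXO/O.O/XXO
[XXO/OO./XXO] end (terminal -1, X#4); searched X.O/.../XXO to 8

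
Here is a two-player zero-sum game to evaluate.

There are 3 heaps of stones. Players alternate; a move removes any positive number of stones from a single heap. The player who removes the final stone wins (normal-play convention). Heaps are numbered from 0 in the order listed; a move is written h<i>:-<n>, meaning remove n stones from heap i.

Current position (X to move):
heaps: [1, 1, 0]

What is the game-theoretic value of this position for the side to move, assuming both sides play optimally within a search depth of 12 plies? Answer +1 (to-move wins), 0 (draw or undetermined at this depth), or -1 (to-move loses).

value((1,1,0), X) = -1

p1 X@[(1,1,0)]: h0:-1[(0,1,0)]-1* h1:-1[(1,0,0)]-1
p2 O@[(0,1,0)]: h1:-1[(0,0,0)]+1*
p3 X@[(0,0,0)] terminal -1; root [(1,1,0)] d12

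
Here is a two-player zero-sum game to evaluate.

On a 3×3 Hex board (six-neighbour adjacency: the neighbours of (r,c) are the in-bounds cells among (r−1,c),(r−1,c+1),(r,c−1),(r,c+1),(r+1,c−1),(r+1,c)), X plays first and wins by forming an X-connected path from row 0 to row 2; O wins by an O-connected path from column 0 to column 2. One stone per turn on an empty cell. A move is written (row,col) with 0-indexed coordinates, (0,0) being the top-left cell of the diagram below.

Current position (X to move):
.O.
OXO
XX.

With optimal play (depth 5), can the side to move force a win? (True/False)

[.O./OXO/XX.] X move#1: (0,0):-1/XO./OXO/XX., (0,2):+1/.OX/OXO/XX.*, (2,2):-1/.O./OXO/XXX
[.OX/OXO/XX.] end (terminal -1, O#2); searched .O./OXO/XX. to 5

X winning at [.O./OXO/XX.]: True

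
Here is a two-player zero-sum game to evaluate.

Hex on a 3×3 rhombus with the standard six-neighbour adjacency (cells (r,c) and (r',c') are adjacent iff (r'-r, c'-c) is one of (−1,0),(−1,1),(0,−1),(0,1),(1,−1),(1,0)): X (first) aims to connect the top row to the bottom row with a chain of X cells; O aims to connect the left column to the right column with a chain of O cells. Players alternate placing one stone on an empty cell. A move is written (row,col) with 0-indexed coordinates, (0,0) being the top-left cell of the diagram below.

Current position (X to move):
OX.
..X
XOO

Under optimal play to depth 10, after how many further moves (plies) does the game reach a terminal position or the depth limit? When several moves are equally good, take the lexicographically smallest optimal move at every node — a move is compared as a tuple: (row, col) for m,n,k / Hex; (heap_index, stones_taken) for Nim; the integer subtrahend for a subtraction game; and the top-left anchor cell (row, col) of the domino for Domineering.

PV length from [OX./..X/XOO]: 3 plies

[OX./..X/XOO] X move#1: (0,2):+1/OXX/..X/XOO*, (1,0):+1/OX./X.X/XOO, (1,1):+1/OX./.XX/XOO
[OXX/..X/XOO] O move#2: (1,0):-1/OXX/O.X/XOO*, (1,1):-1/OXX/.OX/XOO
[OXX/O.X/XOO] X move#3: (1,1):+1/OXX/OXX/XOO*
[OXX/OXX/XOO] end (terminal -1, O#4); searched OX./..X/XOO to 10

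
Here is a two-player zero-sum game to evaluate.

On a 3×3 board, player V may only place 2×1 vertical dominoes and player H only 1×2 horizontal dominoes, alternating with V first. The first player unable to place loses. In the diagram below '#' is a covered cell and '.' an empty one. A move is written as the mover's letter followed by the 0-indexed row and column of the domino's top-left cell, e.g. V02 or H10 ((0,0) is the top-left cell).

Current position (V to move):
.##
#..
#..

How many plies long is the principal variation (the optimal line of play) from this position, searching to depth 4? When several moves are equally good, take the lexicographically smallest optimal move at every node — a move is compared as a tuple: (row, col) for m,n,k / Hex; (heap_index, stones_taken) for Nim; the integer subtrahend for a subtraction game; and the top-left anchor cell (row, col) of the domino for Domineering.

PV length from [.##/#../#..]: 1 ply

[.##/#../#..] V move#1: V11:+1/.##/##./##.*, V12:+1/.##/#.#/#.#
[.##/##./##.] end (terminal -1, H#2); searched .##/#../#.. to 4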